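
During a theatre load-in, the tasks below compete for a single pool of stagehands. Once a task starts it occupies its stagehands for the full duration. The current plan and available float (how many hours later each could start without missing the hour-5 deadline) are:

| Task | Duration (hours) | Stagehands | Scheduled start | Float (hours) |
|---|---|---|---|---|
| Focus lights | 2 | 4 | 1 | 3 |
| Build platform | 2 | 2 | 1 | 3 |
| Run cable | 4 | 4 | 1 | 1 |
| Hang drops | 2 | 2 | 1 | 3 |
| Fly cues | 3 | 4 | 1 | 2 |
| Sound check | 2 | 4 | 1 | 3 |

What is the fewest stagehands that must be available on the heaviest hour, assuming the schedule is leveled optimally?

Early-start (Focus lights@1, Build platform@1, Run cable@1, Hang drops@1, Fly cues@1, Sound check@1) gives peak 20: h1:20  h2:20  h3:8  h4:4  h5:0.
Shift Fly cues→3, Sound check→3.
Schedule Focus lights@1, Build platform@1, Run cable@1, Hang drops@1, Fly cues@3, Sound check@3: h1:12  h2:12  h3:12  h4:12  h5:4 — peak 12.

12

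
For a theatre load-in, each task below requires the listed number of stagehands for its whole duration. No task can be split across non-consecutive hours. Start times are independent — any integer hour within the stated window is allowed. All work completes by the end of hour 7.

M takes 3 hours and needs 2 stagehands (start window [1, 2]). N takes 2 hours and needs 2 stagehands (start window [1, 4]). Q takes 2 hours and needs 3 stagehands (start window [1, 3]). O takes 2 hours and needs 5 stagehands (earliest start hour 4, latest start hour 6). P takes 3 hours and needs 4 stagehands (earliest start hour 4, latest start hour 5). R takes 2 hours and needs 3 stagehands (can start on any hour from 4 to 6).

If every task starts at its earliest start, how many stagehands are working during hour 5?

12

At early start, hour 5 has: O, P, R.
Demand: 5 + 4 + 3 = 12.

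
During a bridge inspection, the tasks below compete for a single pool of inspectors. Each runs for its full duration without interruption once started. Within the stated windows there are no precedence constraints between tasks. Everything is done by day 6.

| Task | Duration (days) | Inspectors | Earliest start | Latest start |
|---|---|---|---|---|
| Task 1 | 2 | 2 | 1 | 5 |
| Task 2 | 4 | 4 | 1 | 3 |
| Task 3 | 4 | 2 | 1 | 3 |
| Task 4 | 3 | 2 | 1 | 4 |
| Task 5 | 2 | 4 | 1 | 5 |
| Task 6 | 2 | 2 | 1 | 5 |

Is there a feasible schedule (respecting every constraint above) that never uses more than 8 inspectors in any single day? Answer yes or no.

Schedule Task 1@1, Task 2@1, Task 3@1, Task 4@3, Task 5@5, Task 6@5: d1:8  d2:8  d3:8  d4:8  d5:8  d6:6 — peak 8 ≤ 8.

yes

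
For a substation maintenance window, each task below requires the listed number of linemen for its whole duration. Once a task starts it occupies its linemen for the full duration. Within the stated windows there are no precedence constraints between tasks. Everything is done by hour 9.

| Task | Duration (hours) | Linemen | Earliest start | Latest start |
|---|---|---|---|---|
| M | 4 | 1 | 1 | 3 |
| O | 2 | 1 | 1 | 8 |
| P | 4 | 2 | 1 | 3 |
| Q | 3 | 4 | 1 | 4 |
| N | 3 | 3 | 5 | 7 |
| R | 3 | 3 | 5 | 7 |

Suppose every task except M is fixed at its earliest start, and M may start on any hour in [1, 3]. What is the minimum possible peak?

7

M@1: h1:8  h2:8  h3:7  h4:3  h5:6  h6:6  h7:6  h8:0  h9:0 → peak 8
M@2: h1:7  h2:8  h3:7  h4:3  h5:7  h6:6  h7:6  h8:0  h9:0 → peak 8
M@3: h1:7  h2:7  h3:7  h4:3  h5:7  h6:7  h7:6  h8:0  h9:0 → peak 7
Best is M@3, peak 7.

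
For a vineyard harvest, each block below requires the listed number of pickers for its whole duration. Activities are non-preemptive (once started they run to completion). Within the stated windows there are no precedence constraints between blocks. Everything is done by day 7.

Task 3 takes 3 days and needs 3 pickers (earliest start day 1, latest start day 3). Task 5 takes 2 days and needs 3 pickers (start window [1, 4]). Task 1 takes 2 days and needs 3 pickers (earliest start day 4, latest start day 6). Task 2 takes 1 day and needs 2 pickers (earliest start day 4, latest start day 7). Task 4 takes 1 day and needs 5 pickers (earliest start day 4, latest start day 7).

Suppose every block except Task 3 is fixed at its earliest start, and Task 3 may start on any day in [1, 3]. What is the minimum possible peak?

Task 3@1: d1:6  d2:6  d3:3  d4:10  d5:3  d6:0  d7:0 → peak 10
Task 3@2: d1:3  d2:6  d3:3  d4:13  d5:3  d6:0  d7:0 → peak 13
Task 3@3: d1:3  d2:3  d3:3  d4:13  d5:6  d6:0  d7:0 → peak 13
Best is Task 3@1, peak 10.

10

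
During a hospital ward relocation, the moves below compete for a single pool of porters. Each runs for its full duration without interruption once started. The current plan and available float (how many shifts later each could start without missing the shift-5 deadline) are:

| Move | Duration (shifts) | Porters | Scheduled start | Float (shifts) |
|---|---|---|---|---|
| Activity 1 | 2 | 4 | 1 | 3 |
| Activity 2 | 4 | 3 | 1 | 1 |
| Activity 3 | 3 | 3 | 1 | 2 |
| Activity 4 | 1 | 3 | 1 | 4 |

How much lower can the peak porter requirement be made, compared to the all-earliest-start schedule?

6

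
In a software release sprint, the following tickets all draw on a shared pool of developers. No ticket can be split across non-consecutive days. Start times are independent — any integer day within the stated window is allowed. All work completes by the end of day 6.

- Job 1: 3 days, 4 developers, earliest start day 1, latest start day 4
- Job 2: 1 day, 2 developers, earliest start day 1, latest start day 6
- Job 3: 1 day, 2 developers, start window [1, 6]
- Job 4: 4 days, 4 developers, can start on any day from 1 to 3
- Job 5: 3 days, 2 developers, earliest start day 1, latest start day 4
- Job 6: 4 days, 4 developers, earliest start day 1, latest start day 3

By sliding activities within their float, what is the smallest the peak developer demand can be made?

12

Early-start (Job 1@1, Job 2@1, Job 3@1, Job 4@1, Job 5@1, Job 6@1) gives peak 18: d1:18  d2:14  d3:14  d4:8  d5:0  d6:0.
Shift Job 5→4, Job 6→2.
Schedule Job 1@1, Job 2@1, Job 3@1, Job 4@1, Job 5@4, Job 6@2: d1:12  d2:12  d3:12  d4:10  d5:6  d6:2 — peak 12.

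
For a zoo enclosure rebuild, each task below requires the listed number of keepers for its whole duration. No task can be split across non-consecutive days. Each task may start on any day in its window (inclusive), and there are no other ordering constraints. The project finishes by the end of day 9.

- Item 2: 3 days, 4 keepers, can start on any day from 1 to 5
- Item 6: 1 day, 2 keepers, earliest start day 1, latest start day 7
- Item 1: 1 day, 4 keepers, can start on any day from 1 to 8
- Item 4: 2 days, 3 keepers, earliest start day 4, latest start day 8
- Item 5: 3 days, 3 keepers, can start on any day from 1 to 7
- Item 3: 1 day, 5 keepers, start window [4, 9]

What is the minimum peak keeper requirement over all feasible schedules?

6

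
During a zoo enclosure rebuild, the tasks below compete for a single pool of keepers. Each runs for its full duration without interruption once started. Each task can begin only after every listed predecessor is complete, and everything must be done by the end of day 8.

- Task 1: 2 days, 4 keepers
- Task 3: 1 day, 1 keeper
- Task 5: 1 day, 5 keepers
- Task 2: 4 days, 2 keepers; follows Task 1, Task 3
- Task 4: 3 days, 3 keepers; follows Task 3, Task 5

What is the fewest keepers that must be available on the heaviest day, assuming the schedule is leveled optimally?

5

Early-start (Task 1@1, Task 3@1, Task 5@1, Task 2@3, Task 4@2) gives peak 10: d1:10  d2:7  d3:5  d4:5  d5:2  d6:2  d7:0  d8:0.
Shift Task 5→3, Task 2→4, Task 4→4.
Schedule Task 1@1, Task 3@1, Task 5@3, Task 2@4, Task 4@4: d1:5  d2:4  d3:5  d4:5  d5:5  d6:5  d7:2  d8:0 — peak 5.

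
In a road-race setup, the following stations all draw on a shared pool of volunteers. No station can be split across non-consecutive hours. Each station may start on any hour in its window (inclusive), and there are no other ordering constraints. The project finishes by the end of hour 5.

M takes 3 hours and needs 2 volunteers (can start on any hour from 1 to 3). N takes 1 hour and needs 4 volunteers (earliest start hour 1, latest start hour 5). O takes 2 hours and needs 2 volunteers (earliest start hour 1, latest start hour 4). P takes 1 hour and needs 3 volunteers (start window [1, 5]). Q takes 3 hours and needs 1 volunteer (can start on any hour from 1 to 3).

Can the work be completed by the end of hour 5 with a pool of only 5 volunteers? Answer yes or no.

Schedule M@1, N@4, O@1, P@5, Q@1: h1:5  h2:5  h3:3  h4:4  h5:3 — peak 5 ≤ 5.

yes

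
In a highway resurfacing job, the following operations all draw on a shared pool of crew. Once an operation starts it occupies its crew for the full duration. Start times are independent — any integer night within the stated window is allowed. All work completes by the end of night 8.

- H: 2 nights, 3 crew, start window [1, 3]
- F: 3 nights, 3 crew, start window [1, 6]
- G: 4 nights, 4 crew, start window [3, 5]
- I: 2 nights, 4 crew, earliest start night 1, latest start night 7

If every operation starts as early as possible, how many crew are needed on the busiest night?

10

Early-start schedule: H@1, F@1, G@3, I@1.
Load per night: night 1: 10, night 2: 10, night 3: 7, night 4: 4, night 5: 4, night 6: 4, night 7: 0, night 8: 0.
Peak is 10.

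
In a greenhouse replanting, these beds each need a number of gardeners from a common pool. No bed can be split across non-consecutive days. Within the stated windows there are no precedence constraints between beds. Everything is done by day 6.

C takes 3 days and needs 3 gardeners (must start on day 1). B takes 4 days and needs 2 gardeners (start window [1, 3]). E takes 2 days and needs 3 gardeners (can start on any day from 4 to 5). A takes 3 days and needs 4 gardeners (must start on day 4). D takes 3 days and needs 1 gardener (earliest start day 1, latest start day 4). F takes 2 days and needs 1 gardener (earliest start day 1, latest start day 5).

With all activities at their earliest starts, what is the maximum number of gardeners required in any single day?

9

Early-start schedule: C@1, B@1, E@4, A@4, D@1, F@1.
Load per day: day 1: 7, day 2: 7, day 3: 6, day 4: 9, day 5: 7, day 6: 4.
Peak is 9.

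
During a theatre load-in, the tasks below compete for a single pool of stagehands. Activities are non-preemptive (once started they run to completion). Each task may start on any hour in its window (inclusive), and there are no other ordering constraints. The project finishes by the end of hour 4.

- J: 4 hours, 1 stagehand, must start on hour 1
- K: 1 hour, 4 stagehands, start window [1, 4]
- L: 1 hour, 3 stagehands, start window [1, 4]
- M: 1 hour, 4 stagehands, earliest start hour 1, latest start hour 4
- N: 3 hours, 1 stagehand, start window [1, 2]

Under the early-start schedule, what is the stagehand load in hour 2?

2

At early start, hour 2 has: J, N.
Demand: 1 + 1 = 2.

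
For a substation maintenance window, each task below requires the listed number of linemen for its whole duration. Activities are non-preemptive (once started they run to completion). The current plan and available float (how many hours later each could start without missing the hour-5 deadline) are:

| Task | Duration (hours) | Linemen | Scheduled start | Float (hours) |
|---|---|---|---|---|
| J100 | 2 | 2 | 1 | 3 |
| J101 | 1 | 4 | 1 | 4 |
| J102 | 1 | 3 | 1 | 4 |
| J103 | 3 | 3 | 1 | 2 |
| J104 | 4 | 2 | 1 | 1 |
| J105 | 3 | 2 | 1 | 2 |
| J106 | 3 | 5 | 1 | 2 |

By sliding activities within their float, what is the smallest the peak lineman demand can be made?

12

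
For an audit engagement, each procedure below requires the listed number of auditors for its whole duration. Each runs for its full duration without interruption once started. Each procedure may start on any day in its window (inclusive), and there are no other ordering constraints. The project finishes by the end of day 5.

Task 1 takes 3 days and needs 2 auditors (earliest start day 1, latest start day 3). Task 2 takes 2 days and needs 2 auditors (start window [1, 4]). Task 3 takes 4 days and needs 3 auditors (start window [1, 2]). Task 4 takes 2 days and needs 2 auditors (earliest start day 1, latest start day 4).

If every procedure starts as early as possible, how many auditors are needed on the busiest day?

9

Early-start schedule: Task 1@1, Task 2@1, Task 3@1, Task 4@1.
Load per day: day 1: 9, day 2: 9, day 3: 5, day 4: 3, day 5: 0.
Peak is 9.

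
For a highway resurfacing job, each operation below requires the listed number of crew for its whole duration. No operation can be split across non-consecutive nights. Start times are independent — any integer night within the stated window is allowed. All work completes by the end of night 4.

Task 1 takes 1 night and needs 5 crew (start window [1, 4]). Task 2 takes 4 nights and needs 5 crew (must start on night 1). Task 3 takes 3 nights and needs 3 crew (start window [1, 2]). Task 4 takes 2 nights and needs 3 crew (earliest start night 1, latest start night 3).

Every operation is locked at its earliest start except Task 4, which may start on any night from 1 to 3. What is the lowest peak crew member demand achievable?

13

Task 4@1: n1:16  n2:11  n3:8  n4:5 → peak 16
Task 4@2: n1:13  n2:11  n3:11  n4:5 → peak 13
Task 4@3: n1:13  n2:8  n3:11  n4:8 → peak 13
Best is Task 4@2, peak 13.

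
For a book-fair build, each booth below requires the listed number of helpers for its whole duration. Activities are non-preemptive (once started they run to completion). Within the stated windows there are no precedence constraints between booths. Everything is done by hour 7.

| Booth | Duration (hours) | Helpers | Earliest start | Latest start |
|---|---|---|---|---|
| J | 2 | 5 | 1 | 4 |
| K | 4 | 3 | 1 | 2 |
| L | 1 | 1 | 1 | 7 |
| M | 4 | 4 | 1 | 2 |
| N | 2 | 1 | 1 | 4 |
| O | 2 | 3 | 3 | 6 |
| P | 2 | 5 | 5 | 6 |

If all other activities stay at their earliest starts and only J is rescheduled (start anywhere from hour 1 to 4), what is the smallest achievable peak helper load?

14

J@1: h1:14  h2:13  h3:10  h4:10  h5:5  h6:5  h7:0 → peak 14
J@2: h1:9  h2:13  h3:15  h4:10  h5:5  h6:5  h7:0 → peak 15
J@3: h1:9  h2:8  h3:15  h4:15  h5:5  h6:5  h7:0 → peak 15
J@4: h1:9  h2:8  h3:10  h4:15  h5:10  h6:5  h7:0 → peak 15
Best is J@1, peak 14.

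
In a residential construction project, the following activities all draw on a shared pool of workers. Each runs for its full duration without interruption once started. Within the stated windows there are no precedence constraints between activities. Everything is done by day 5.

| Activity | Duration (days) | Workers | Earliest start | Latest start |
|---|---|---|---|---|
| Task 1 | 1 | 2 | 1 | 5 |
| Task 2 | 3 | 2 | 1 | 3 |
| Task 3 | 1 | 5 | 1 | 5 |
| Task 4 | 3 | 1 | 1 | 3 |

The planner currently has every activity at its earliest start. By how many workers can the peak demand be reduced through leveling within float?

5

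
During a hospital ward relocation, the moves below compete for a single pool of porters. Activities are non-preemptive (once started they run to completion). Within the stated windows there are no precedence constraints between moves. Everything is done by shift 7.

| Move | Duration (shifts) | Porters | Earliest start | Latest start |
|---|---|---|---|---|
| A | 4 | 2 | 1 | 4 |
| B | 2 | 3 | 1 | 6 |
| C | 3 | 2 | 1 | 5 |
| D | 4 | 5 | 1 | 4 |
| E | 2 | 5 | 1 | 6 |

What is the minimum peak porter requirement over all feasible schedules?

9

Early-start (A@1, B@1, C@1, D@1, E@1) gives peak 17: s1:17  s2:17  s3:9  s4:7  s5:0  s6:0  s7:0.
Shift B→5, E→5.
Schedule A@1, B@5, C@1, D@1, E@5: s1:9  s2:9  s3:9  s4:7  s5:8  s6:8  s7:0 — peak 9.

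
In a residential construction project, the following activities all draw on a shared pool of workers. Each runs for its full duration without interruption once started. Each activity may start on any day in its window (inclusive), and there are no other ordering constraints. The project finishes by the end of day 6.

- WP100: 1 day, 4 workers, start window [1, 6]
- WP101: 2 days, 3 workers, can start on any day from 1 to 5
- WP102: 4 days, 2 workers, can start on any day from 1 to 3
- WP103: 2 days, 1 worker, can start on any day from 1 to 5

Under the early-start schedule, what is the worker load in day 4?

2

At early start, day 4 has: WP102.
Demand: 2 = 2.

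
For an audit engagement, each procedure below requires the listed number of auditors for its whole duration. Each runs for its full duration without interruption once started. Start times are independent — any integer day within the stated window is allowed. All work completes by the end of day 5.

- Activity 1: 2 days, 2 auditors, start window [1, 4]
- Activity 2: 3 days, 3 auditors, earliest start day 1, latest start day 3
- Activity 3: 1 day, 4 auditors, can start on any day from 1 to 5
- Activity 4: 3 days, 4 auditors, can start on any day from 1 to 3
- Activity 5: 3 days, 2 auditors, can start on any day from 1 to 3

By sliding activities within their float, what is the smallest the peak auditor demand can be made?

9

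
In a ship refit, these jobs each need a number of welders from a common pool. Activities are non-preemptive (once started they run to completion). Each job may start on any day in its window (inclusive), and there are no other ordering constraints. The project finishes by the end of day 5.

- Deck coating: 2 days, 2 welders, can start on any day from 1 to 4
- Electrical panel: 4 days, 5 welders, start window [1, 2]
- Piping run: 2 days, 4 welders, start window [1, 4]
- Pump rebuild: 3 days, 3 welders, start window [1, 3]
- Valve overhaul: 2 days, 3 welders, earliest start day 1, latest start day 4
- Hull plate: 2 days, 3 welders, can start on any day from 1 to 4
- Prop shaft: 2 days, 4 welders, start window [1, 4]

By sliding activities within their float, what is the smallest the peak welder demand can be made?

15

Early-start (Deck coating@1, Electrical panel@1, Piping run@1, Pump rebuild@1, Valve overhaul@1, Hull plate@1, Prop shaft@1) gives peak 24: d1:24  d2:24  d3:8  d4:5  d5:0.
Shift Valve overhaul→3, Hull plate→3, Prop shaft→4.
Schedule Deck coating@1, Electrical panel@1, Piping run@1, Pump rebuild@1, Valve overhaul@3, Hull plate@3, Prop shaft@4: d1:14  d2:14  d3:14  d4:15  d5:4 — peak 15.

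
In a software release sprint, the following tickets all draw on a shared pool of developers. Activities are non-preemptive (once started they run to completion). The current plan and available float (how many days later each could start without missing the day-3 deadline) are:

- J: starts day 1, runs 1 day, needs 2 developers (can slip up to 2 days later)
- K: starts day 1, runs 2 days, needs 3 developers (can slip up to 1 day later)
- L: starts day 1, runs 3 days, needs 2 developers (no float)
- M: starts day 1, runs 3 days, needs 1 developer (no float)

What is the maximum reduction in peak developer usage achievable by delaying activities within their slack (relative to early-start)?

Early-start peak: d1:8  d2:6  d3:3 ⇒ 8.
Leveled (J@1, K@2, L@1, M@1): d1:5  d2:6  d3:6 ⇒ 6.
Reduction 8 − 6 = 2.

2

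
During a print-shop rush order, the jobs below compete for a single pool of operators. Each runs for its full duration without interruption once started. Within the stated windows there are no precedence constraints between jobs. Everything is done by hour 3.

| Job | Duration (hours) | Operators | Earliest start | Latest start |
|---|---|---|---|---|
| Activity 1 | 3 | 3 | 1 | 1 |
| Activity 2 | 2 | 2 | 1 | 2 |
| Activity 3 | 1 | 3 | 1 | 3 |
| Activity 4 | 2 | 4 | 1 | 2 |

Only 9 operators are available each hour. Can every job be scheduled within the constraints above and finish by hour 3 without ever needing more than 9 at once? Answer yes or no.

yes

Schedule Activity 1@1, Activity 2@1, Activity 3@1, Activity 4@2: h1:8  h2:9  h3:7 — peak 9 ≤ 9.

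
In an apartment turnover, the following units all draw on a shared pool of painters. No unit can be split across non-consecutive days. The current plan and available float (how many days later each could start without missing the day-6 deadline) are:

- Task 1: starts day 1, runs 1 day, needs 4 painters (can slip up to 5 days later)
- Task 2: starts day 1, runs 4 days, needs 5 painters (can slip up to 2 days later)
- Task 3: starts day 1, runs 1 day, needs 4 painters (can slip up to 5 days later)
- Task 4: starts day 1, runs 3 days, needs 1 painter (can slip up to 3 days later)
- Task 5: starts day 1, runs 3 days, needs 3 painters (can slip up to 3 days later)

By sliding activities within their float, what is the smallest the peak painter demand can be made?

8

Early-start (Task 1@1, Task 2@1, Task 3@1, Task 4@1, Task 5@1) gives peak 17: d1:17  d2:9  d3:9  d4:5  d5:0  d6:0.
Shift Task 2→2, Task 3→6, Task 5→4.
Schedule Task 1@1, Task 2@2, Task 3@6, Task 4@1, Task 5@4: d1:5  d2:6  d3:6  d4:8  d5:8  d6:7 — peak 8.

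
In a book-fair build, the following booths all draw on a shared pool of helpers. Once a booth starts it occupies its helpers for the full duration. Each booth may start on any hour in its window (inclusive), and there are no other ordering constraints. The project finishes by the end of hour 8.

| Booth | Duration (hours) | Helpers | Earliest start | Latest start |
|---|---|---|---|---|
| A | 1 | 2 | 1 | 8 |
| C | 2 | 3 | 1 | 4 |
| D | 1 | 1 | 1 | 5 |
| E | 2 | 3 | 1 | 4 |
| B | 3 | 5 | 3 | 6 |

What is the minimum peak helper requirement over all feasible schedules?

5

Early-start (A@1, C@1, D@1, E@1, B@3) gives peak 9: h1:9  h2:6  h3:5  h4:5  h5:5  h6:0  h7:0  h8:0.
Shift D→2, E→3, B→5.
Schedule A@1, C@1, D@2, E@3, B@5: h1:5  h2:4  h3:3  h4:3  h5:5  h6:5  h7:5  h8:0 — peak 5.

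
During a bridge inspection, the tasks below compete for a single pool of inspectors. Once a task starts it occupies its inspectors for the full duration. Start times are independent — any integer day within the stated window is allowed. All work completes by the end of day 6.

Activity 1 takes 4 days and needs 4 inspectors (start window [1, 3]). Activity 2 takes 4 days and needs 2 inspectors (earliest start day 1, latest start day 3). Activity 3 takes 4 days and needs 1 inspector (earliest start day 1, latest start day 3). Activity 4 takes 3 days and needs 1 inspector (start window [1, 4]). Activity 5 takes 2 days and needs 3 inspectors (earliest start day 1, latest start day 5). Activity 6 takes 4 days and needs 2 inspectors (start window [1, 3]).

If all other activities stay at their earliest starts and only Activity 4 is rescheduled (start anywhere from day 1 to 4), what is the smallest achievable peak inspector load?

12

Activity 4@1: d1:13  d2:13  d3:10  d4:9  d5:0  d6:0 → peak 13
Activity 4@2: d1:12  d2:13  d3:10  d4:10  d5:0  d6:0 → peak 13
Activity 4@3: d1:12  d2:12  d3:10  d4:10  d5:1  d6:0 → peak 12
Activity 4@4: d1:12  d2:12  d3:9  d4:10  d5:1  d6:1 → peak 12
Best is Activity 4@3, peak 12.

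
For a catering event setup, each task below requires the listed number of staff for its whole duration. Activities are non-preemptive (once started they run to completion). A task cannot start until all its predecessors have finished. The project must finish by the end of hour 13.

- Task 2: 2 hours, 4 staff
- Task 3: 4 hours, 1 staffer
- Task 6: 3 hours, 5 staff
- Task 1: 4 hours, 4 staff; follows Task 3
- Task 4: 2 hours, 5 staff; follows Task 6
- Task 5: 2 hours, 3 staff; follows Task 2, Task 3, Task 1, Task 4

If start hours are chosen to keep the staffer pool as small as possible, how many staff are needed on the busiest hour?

6

Early-start (Task 2@1, Task 3@1, Task 6@1, Task 1@5, Task 4@4, Task 5@9) gives peak 10: h1:10  h2:10  h3:6  h4:6  h5:9  h6:4  h7:4  h8:4  h9:3  h10:3  h11:0  h12:0  h13:0.
Shift Task 6→3, Task 1→6, Task 4→10, Task 5→12.
Schedule Task 2@1, Task 3@1, Task 6@3, Task 1@6, Task 4@10, Task 5@12: h1:5  h2:5  h3:6  h4:6  h5:5  h6:4  h7:4  h8:4  h9:4  h10:5  h11:5  h12:3  h13:3 — peak 6.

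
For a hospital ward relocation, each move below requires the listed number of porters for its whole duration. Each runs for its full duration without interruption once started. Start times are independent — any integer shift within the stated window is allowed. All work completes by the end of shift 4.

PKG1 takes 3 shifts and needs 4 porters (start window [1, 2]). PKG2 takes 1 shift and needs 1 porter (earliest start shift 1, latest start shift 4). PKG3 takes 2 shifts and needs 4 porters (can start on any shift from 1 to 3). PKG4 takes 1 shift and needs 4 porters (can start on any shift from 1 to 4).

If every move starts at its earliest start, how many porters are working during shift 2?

At early start, shift 2 has: PKG1, PKG3.
Demand: 4 + 4 = 8.

8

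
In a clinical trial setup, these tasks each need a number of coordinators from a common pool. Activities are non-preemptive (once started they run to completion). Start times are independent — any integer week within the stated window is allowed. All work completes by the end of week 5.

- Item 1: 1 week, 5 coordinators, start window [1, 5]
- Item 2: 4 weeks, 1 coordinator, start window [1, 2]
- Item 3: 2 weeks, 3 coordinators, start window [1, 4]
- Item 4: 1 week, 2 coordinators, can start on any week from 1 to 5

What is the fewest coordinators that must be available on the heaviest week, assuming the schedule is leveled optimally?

5

Early-start (Item 1@1, Item 2@1, Item 3@1, Item 4@1) gives peak 11: w1:11  w2:4  w3:1  w4:1  w5:0.
Shift Item 2→2, Item 3→2, Item 4→4.
Schedule Item 1@1, Item 2@2, Item 3@2, Item 4@4: w1:5  w2:4  w3:4  w4:3  w5:1 — peak 5.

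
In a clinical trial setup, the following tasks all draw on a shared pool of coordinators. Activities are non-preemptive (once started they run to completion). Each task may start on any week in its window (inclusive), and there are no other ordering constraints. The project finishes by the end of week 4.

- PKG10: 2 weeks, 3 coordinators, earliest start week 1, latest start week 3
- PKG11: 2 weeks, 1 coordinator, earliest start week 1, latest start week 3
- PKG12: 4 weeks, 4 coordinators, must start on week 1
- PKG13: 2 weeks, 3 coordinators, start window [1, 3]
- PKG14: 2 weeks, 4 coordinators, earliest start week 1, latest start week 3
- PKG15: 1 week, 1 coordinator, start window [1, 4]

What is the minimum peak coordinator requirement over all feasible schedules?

10

Early-start (PKG10@1, PKG11@1, PKG12@1, PKG13@1, PKG14@1, PKG15@1) gives peak 16: w1:16  w2:15  w3:4  w4:4.
Shift PKG11→3, PKG14→3, PKG15→3.
Schedule PKG10@1, PKG11@3, PKG12@1, PKG13@1, PKG14@3, PKG15@3: w1:10  w2:10  w3:10  w4:9 — peak 10.
Total coordinator-weeks = 39 over 4 weeks ⇒ peak ≥ ⌈39/4⌉ = 10, so 10 is optimal.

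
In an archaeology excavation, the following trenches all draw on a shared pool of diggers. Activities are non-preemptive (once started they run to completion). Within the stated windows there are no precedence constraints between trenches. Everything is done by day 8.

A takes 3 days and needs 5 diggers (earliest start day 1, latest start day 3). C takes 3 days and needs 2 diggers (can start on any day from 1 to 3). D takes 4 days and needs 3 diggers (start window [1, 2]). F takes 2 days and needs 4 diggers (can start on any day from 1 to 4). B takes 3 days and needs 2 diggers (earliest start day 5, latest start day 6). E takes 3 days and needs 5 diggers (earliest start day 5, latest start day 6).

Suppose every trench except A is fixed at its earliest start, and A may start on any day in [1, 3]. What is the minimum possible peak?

12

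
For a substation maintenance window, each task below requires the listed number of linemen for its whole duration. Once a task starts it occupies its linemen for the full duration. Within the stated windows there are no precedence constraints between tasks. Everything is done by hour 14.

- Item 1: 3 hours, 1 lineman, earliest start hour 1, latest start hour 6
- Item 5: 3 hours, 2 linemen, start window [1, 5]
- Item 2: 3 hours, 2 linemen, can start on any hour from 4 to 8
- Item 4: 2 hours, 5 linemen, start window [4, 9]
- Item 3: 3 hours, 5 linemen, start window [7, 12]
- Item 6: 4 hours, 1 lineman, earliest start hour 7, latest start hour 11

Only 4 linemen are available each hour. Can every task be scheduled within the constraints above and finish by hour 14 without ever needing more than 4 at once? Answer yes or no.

The minimum achievable peak is 5; 4 < 5, so no feasible schedule stays within the cap.

no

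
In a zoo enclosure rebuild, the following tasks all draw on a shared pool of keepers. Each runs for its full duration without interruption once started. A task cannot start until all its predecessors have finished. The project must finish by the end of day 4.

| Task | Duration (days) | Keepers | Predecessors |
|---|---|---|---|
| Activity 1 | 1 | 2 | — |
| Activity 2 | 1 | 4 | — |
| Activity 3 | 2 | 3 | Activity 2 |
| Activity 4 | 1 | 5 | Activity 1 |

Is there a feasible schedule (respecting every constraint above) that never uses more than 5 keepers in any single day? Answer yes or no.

Schedule Activity 1@2, Activity 2@1, Activity 3@2, Activity 4@4: d1:4  d2:5  d3:3  d4:5 — peak 5 ≤ 5.

yes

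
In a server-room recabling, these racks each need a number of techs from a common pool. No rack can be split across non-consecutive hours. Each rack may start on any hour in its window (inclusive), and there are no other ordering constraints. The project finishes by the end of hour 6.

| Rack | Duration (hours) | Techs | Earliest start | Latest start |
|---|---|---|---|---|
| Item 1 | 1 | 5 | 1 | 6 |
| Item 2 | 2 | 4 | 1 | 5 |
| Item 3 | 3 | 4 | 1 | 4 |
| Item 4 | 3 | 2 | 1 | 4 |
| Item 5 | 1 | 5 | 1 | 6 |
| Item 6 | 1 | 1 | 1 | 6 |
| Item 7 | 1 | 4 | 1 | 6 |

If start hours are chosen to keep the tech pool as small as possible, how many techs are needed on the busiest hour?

Early-start (Item 1@1, Item 2@1, Item 3@1, Item 4@1, Item 5@1, Item 6@1, Item 7@1) gives peak 25: h1:25  h2:10  h3:6  h4:0  h5:0  h6:0.
Shift Item 2→2, Item 3→2, Item 4→4, Item 5→5, Item 7→6.
Schedule Item 1@1, Item 2@2, Item 3@2, Item 4@4, Item 5@5, Item 6@1, Item 7@6: h1:6  h2:8  h3:8  h4:6  h5:7  h6:6 — peak 8.

8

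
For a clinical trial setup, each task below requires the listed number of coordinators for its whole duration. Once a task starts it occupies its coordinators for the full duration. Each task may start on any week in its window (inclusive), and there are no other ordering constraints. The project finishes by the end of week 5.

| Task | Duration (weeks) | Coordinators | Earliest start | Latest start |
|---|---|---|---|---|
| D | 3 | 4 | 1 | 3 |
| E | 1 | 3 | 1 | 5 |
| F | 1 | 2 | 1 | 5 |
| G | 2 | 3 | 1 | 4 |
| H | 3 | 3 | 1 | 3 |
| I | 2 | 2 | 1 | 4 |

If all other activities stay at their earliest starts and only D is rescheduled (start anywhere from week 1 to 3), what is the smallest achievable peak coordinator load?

13

D@1: w1:17  w2:12  w3:7  w4:0  w5:0 → peak 17
D@2: w1:13  w2:12  w3:7  w4:4  w5:0 → peak 13
D@3: w1:13  w2:8  w3:7  w4:4  w5:4 → peak 13
Best is D@2, peak 13.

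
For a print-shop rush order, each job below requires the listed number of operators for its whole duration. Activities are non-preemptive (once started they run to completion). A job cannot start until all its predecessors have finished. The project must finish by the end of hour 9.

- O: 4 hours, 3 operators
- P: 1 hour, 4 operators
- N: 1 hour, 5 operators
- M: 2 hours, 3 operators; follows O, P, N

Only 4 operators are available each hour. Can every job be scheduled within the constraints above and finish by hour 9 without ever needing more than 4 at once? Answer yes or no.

no

The minimum achievable peak is 5; 4 < 5, so no feasible schedule stays within the cap.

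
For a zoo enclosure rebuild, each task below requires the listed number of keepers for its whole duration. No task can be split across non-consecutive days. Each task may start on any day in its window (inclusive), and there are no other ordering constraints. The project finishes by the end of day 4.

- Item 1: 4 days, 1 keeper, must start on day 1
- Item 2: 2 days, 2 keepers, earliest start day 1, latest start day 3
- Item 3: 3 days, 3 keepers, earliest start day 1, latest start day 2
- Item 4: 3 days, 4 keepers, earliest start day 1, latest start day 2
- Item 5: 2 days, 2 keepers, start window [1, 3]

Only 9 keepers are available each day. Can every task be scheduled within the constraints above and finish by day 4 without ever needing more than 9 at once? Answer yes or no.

no

The minimum achievable peak is 10; 9 < 10, so no feasible schedule stays within the cap.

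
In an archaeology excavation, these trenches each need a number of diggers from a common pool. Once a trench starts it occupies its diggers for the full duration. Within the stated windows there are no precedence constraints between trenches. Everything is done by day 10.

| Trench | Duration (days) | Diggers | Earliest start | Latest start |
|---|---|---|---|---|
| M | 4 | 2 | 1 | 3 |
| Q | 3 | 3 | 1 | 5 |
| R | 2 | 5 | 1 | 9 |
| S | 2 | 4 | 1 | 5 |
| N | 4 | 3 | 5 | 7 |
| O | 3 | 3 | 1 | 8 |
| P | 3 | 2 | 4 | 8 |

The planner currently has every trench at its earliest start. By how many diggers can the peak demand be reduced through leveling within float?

Early-start peak: d1:17  d2:17  d3:8  d4:4  d5:5  d6:5  d7:3  d8:3  d9:0  d10:0 ⇒ 17.
Leveled (M@1, Q@1, R@6, S@4, N@5, O@1, P@8): d1:8  d2:8  d3:8  d4:6  d5:7  d6:8  d7:8  d8:5  d9:2  d10:2 ⇒ 8.
Reduction 17 − 8 = 9.

9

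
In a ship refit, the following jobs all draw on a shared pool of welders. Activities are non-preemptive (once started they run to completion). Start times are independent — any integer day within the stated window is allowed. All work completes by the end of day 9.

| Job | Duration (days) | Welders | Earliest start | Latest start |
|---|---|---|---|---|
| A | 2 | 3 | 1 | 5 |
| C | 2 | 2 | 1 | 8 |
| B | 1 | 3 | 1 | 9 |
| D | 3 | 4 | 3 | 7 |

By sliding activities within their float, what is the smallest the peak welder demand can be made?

Early-start (A@1, C@1, B@1, D@3) gives peak 8: d1:8  d2:5  d3:4  d4:4  d5:4  d6:0  d7:0  d8:0  d9:0.
Shift C→3, B→5, D→6.
Schedule A@1, C@3, B@5, D@6: d1:3  d2:3  d3:2  d4:2  d5:3  d6:4  d7:4  d8:4  d9:0 — peak 4.

4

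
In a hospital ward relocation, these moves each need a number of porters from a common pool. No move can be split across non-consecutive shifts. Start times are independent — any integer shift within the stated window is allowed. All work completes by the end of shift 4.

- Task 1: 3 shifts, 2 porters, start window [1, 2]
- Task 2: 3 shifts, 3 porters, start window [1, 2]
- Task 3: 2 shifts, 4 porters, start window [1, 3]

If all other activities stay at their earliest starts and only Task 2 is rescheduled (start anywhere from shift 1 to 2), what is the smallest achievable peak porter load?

Task 2@1: s1:9  s2:9  s3:5  s4:0 → peak 9
Task 2@2: s1:6  s2:9  s3:5  s4:3 → peak 9
Best is Task 2@1, peak 9.

9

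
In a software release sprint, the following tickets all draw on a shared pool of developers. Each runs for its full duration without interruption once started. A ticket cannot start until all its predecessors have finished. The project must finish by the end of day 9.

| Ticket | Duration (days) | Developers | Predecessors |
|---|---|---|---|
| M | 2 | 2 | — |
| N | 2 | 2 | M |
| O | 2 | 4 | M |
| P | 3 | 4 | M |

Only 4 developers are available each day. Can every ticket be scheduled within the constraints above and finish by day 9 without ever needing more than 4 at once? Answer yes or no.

Schedule M@1, N@3, O@5, P@7: d1:2  d2:2  d3:2  d4:2  d5:4  d6:4  d7:4  d8:4  d9:4 — peak 4 ≤ 4.

yes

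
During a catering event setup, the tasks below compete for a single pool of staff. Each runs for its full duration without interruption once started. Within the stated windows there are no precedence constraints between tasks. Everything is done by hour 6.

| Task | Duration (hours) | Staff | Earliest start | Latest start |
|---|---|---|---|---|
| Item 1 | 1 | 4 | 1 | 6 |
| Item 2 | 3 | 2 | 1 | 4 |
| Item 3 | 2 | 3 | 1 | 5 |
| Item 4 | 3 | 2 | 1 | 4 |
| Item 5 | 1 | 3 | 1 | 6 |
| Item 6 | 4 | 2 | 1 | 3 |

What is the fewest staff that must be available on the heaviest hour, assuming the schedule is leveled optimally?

6

Early-start (Item 1@1, Item 2@1, Item 3@1, Item 4@1, Item 5@1, Item 6@1) gives peak 16: h1:16  h2:9  h3:6  h4:2  h5:0  h6:0.
Shift Item 3→5, Item 4→2, Item 5→6, Item 6→2.
Schedule Item 1@1, Item 2@1, Item 3@5, Item 4@2, Item 5@6, Item 6@2: h1:6  h2:6  h3:6  h4:4  h5:5  h6:6 — peak 6.
Total staffer-hours = 33 over 6 hours ⇒ peak ≥ ⌈33/6⌉ = 6, so 6 is optimal.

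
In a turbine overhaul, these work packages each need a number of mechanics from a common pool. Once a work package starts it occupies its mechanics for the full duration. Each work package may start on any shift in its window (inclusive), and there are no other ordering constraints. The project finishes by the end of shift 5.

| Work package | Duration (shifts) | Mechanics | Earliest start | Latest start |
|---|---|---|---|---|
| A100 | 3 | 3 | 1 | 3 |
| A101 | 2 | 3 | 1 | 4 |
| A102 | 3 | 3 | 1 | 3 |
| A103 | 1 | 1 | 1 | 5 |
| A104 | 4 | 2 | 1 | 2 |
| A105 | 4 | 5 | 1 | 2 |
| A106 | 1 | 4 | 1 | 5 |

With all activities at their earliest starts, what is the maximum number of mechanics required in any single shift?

21

Early-start schedule: A100@1, A101@1, A102@1, A103@1, A104@1, A105@1, A106@1.
Load per shift: shift 1: 21, shift 2: 16, shift 3: 13, shift 4: 7, shift 5: 0.
Peak is 21.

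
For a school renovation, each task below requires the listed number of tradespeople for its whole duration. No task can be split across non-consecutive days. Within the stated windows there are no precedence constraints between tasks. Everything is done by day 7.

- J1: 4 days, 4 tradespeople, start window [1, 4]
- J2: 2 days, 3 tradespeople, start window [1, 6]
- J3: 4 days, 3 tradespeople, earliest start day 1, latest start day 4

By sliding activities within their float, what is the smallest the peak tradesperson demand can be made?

Early-start (J1@1, J2@1, J3@1) gives peak 10: d1:10  d2:10  d3:7  d4:7  d5:0  d6:0  d7:0.
Shift J3→3.
Schedule J1@1, J2@1, J3@3: d1:7  d2:7  d3:7  d4:7  d5:3  d6:3  d7:0 — peak 7.

7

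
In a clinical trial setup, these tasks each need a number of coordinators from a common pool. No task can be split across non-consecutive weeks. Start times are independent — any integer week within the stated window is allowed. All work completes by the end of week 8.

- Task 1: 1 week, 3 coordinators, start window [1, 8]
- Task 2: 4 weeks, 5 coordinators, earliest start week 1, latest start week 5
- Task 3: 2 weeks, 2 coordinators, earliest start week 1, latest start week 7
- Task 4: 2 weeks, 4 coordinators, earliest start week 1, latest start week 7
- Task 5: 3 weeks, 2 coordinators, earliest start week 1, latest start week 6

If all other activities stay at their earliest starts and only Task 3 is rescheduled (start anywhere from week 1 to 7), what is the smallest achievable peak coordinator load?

14

Task 3@1: w1:16  w2:13  w3:7  w4:5  w5:0  w6:0  w7:0  w8:0 → peak 16
Task 3@2: w1:14  w2:13  w3:9  w4:5  w5:0  w6:0  w7:0  w8:0 → peak 14
Task 3@3: w1:14  w2:11  w3:9  w4:7  w5:0  w6:0  w7:0  w8:0 → peak 14
Task 3@4: w1:14  w2:11  w3:7  w4:7  w5:2  w6:0  w7:0  w8:0 → peak 14
Task 3@5: w1:14  w2:11  w3:7  w4:5  w5:2  w6:2  w7:0  w8:0 → peak 14
Task 3@6: w1:14  w2:11  w3:7  w4:5  w5:0  w6:2  w7:2  w8:0 → peak 14
Task 3@7: w1:14  w2:11  w3:7  w4:5  w5:0  w6:0  w7:2  w8:2 → peak 14
Best is Task 3@2, peak 14.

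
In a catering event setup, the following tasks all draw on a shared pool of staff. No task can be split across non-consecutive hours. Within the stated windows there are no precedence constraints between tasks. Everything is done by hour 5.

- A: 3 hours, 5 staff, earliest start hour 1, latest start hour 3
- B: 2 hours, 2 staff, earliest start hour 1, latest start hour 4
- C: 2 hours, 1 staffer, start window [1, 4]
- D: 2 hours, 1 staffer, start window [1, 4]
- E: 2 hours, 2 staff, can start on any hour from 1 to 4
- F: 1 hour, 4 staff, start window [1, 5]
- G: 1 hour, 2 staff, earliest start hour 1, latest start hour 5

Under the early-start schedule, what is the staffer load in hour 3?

At early start, hour 3 has: A.
Demand: 5 = 5.

5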